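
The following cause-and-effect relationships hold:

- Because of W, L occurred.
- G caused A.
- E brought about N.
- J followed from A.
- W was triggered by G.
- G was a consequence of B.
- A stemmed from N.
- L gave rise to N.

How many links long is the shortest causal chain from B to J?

3

Shortest chain: B → G → A → J.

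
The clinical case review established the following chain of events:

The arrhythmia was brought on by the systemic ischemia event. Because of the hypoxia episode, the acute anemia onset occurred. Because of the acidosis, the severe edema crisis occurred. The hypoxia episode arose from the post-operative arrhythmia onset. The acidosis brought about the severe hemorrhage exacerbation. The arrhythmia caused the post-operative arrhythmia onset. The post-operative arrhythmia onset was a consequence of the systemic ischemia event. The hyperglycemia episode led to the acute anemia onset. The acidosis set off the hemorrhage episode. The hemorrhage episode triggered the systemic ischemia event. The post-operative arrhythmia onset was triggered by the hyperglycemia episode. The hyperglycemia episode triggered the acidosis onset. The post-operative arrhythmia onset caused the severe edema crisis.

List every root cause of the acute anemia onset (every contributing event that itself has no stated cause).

the acidosis, the hyperglycemia episode

Tracing upstream from the acute anemia onset: the acute anemia onset ← the hyperglycemia episode.
A separate upstream branch: the acute anemia onset ← the hypoxia episode ← the post-operative arrhythmia onset ← the systemic ischemia event ← the hemorrhage episode ← the acidosis.
Each of those chain origins has no stated cause.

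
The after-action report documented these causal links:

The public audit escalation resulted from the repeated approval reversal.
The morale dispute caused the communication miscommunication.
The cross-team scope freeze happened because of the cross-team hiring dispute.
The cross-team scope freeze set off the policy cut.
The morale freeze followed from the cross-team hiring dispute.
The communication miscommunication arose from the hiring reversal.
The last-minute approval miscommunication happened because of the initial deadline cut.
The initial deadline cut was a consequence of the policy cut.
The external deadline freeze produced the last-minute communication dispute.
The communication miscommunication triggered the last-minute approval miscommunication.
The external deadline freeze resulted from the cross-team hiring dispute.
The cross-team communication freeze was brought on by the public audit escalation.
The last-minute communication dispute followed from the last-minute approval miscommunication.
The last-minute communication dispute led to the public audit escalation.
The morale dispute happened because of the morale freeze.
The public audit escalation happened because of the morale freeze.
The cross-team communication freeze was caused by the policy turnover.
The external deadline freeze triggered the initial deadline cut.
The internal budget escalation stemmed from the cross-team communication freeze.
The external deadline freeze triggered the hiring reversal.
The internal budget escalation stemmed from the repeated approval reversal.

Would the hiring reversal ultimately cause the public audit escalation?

Yes

There is a causal chain: the hiring reversal → the communication miscommunication → the last-minute approval miscommunication → the last-minute communication dispute → the public audit escalation.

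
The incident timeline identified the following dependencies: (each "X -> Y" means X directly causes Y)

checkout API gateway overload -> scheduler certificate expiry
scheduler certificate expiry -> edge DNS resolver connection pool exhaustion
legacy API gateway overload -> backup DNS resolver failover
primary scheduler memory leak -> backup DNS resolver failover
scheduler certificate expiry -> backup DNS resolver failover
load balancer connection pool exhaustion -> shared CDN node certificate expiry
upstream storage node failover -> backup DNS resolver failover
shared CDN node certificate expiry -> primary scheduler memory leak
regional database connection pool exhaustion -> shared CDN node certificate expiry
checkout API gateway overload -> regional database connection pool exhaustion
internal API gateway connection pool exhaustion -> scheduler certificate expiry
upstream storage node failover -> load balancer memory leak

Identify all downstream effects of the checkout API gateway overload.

the backup DNS resolver failover, the edge DNS resolver connection pool exhaustion, the primary scheduler memory leak, the regional database connection pool exhaustion, the scheduler certificate expiry, the shared CDN node certificate expiry

Direct effects: the regional database connection pool exhaustion, the scheduler certificate expiry.
2 steps out: the edge DNS resolver connection pool exhaustion, the shared CDN node certificate expiry, the backup DNS resolver failover.
3 steps out: the primary scheduler memory leak.
Not reachable from it: the upstream storage node failover, the internal API gateway connection pool exhaustion, the load balancer memory leak, the load balancer connection pool exhaustion, the legacy API gateway overload.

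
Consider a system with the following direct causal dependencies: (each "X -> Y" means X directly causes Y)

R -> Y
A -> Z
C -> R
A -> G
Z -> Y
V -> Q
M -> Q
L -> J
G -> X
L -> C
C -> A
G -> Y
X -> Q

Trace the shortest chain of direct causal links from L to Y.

L → C → R → Y

L → C
C → R
R → Y
Length: 3 steps.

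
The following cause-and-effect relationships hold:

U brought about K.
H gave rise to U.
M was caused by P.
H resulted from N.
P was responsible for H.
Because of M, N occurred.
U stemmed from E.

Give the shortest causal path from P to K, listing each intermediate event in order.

P → H
H → U
U → K
Length: 3 steps.

P → H → U → K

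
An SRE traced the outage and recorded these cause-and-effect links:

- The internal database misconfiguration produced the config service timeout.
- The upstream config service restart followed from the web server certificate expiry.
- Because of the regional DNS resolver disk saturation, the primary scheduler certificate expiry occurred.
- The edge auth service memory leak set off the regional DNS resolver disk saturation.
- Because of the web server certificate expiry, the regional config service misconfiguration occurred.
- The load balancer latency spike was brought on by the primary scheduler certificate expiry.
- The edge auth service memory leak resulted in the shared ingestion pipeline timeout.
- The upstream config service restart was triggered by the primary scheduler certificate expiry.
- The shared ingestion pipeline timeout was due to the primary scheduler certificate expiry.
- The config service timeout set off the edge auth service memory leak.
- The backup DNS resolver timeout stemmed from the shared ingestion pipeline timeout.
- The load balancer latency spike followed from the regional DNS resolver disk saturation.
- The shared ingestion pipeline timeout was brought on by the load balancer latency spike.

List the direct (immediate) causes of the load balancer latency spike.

Upstream contributors include the internal database misconfiguration, the config service timeout, the edge auth service memory leak, but only the primary scheduler certificate expiry, the regional DNS resolver disk saturation feed directly into the load balancer latency spike.

the primary scheduler certificate expiry, the regional DNS resolver disk saturation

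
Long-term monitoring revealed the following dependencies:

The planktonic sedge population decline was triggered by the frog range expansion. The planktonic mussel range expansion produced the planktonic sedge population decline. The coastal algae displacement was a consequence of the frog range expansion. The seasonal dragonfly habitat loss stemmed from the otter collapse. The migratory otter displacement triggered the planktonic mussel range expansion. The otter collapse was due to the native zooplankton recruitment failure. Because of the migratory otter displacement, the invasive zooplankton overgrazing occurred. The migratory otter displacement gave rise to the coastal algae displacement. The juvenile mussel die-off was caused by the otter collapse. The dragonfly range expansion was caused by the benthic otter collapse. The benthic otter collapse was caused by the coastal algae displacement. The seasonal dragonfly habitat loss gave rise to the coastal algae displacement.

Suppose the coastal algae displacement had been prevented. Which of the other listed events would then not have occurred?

the benthic otter collapse, the dragonfly range expansion

Downstream of the coastal algae displacement: the benthic otter collapse, the dragonfly range expansion.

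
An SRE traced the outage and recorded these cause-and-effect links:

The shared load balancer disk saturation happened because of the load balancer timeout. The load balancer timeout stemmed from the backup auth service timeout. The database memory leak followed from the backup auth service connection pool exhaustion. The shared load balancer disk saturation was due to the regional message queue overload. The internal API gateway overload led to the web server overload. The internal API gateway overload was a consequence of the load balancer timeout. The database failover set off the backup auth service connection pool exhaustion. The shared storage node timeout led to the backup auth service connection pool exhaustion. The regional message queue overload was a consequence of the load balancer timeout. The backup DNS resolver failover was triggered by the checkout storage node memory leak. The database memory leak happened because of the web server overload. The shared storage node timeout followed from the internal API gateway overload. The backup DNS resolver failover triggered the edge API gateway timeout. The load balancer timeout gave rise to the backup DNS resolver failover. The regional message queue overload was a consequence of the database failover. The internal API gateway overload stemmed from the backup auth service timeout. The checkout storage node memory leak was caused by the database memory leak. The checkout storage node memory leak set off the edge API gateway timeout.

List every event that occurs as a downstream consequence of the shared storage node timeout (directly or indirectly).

the backup DNS resolver failover, the backup auth service connection pool exhaustion, the checkout storage node memory leak, the database memory leak, the edge API gateway timeout

Direct effects: the backup auth service connection pool exhaustion.
2 steps out: the database memory leak.
3 steps out: the checkout storage node memory leak.
4 steps out: the backup DNS resolver failover, the edge API gateway timeout.
Not reachable from it: the backup auth service timeout, the load balancer timeout, the internal API gateway overload, the web server overload, the database failover, the regional message queue overload, the shared load balancer disk saturation.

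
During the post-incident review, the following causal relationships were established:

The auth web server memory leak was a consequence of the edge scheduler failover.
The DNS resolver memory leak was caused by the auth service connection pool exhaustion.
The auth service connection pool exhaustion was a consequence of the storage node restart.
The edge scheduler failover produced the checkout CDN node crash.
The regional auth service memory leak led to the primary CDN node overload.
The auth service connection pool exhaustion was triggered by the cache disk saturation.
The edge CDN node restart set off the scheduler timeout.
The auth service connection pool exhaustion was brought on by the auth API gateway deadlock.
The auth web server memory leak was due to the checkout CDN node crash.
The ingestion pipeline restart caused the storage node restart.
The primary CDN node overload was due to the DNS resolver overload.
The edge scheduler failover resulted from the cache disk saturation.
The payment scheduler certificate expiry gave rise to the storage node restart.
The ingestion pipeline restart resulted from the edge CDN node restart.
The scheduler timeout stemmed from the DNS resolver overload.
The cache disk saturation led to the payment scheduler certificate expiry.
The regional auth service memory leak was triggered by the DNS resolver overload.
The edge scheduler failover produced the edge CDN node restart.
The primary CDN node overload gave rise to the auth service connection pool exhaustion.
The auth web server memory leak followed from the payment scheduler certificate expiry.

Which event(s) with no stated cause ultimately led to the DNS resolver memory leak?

Tracing upstream from the DNS resolver memory leak: the DNS resolver memory leak ← the auth service connection pool exhaustion ← the cache disk saturation.
A separate upstream branch: the DNS resolver memory leak ← the auth service connection pool exhaustion ← the auth API gateway deadlock.
A separate upstream branch: the DNS resolver memory leak ← the auth service connection pool exhaustion ← the primary CDN node overload ← the DNS resolver overload.
Each of those chain origins has no stated cause.

the DNS resolver overload, the auth API gateway deadlock, the cache disk saturation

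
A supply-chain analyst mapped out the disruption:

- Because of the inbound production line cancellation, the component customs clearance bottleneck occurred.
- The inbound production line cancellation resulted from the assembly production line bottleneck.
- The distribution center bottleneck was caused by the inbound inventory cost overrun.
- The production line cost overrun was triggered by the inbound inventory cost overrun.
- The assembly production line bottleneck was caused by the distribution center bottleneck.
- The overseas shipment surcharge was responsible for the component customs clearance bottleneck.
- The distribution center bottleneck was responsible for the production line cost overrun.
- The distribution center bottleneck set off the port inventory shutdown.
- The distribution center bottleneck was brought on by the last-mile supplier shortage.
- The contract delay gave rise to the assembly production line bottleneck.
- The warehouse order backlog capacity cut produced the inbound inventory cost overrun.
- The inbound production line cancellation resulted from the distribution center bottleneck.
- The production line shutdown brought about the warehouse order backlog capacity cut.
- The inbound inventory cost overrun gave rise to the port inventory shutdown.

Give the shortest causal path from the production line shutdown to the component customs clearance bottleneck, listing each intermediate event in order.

the production line shutdown → the warehouse order backlog capacity cut
the warehouse order backlog capacity cut → the inbound inventory cost overrun
the inbound inventory cost overrun → the distribution center bottleneck
the distribution center bottleneck → the inbound production line cancellation
the inbound production line cancellation → the component customs clearance bottleneck
Length: 5 steps.

the production line shutdown → the warehouse order backlog capacity cut → the inbound inventory cost overrun → the distribution center bottleneck → the inbound production line cancellation → the component customs clearance bottleneck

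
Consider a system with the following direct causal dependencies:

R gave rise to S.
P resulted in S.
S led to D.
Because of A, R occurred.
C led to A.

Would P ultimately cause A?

No

P leads to S, D; A is not among them.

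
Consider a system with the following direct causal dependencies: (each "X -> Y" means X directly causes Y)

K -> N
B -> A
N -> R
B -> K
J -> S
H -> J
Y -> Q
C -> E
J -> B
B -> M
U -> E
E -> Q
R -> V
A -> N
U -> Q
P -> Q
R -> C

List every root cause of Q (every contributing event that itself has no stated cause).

Tracing upstream from Q: Q ← E ← C ← R ← N ← K ← B ← J ← H.
A separate upstream branch: Q ← P.
A separate upstream branch: Q ← Y.
A separate upstream branch: Q ← U.
Each of those chain origins has no stated cause.

H, P, U, Y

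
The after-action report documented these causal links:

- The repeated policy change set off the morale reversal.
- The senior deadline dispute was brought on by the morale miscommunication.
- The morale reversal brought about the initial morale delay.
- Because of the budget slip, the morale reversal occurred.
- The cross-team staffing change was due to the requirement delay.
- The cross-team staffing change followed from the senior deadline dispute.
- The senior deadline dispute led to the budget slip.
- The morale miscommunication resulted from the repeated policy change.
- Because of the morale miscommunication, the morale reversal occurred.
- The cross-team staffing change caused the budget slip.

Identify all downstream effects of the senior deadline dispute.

Direct effects: the cross-team staffing change, the budget slip.
2 steps out: the morale reversal.
3 steps out: the initial morale delay.
Not reachable from it: the repeated policy change, the morale miscommunication, the requirement delay.

the budget slip, the cross-team staffing change, the initial morale delay, the morale reversal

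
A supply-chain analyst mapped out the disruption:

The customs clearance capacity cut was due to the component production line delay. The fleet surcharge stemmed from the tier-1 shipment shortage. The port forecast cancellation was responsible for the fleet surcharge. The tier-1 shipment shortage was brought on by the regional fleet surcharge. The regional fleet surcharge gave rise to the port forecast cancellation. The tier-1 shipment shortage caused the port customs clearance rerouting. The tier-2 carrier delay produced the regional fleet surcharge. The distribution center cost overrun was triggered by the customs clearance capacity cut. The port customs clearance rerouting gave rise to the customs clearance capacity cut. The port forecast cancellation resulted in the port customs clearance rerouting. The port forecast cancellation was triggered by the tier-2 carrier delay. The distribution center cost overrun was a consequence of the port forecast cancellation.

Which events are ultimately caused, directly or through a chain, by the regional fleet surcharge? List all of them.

Direct effects: the port forecast cancellation, the tier-1 shipment shortage.
2 steps out: the fleet surcharge, the port customs clearance rerouting, the distribution center cost overrun.
3 steps out: the customs clearance capacity cut.
Not reachable from it: the tier-2 carrier delay, the component production line delay.

the customs clearance capacity cut, the distribution center cost overrun, the fleet surcharge, the port customs clearance rerouting, the port forecast cancellation, the tier-1 shipment shortage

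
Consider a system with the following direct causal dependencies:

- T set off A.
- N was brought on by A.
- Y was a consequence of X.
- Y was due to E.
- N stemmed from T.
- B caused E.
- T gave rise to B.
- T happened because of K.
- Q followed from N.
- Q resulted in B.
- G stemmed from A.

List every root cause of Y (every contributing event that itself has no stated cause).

K, X

Tracing upstream from Y: Y ← E ← B ← T ← K.
A separate upstream branch: Y ← X.
Each of those chain origins has no stated cause.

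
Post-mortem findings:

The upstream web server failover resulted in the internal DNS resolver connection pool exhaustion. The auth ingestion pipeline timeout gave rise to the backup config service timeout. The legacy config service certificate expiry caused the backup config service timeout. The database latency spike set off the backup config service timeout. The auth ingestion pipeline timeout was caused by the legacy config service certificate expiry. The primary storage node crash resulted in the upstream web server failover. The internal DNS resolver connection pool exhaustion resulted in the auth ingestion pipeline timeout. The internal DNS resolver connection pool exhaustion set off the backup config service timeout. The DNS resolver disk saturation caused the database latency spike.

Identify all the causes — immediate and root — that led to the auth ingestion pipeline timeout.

the internal DNS resolver connection pool exhaustion, the legacy config service certificate expiry, the primary storage node crash, the upstream web server failover

Immediate causes of the auth ingestion pipeline timeout: the legacy config service certificate expiry, the internal DNS resolver connection pool exhaustion.
Further upstream: the primary storage node crash, the upstream web server failover.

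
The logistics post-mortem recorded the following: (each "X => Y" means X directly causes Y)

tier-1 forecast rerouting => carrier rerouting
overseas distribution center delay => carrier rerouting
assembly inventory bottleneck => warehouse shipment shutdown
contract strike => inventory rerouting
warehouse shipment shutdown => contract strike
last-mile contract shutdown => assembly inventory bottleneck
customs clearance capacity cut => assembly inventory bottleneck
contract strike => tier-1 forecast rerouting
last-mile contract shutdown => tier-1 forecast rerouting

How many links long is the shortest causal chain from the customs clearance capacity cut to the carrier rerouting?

Shortest chain: the customs clearance capacity cut → the assembly inventory bottleneck → the warehouse shipment shutdown → the contract strike → the tier-1 forecast rerouting → the carrier rerouting.

5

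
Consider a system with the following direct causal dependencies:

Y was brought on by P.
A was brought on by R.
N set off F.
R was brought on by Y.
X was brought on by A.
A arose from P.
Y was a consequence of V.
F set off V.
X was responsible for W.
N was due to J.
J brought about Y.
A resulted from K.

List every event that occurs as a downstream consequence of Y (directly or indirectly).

A, R, W, X

Direct effects: R.
2 steps out: A.
3 steps out: X.
4 steps out: W.
Not reachable from it: K, J, P, N, F, V.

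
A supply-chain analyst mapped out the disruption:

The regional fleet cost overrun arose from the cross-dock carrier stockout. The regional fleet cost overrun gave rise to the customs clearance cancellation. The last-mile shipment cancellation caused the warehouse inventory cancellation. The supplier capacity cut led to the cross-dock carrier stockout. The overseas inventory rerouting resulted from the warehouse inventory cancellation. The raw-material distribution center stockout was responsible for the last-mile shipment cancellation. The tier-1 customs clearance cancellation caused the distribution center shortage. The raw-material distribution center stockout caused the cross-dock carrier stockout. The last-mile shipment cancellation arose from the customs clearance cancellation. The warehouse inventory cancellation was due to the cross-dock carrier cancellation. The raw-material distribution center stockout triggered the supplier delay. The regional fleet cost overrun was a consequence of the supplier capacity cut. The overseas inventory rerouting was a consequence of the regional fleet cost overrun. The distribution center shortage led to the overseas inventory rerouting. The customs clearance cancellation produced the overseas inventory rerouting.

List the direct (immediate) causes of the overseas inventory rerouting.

the customs clearance cancellation, the distribution center shortage, the regional fleet cost overrun, the warehouse inventory cancellation

Upstream contributors include the cross-dock carrier cancellation, the tier-1 customs clearance cancellation, the supplier capacity cut, the raw-material distribution center stockout, the cross-dock carrier stockout, the last-mile shipment cancellation, but only the customs clearance cancellation, the distribution center shortage, the regional fleet cost overrun, the warehouse inventory cancellation feed directly into the overseas inventory rerouting.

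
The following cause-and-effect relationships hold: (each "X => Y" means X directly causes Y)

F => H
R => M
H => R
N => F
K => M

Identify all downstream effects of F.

Direct effects: H.
2 steps out: R.
3 steps out: M.
Not reachable from it: N, K.

H, M, R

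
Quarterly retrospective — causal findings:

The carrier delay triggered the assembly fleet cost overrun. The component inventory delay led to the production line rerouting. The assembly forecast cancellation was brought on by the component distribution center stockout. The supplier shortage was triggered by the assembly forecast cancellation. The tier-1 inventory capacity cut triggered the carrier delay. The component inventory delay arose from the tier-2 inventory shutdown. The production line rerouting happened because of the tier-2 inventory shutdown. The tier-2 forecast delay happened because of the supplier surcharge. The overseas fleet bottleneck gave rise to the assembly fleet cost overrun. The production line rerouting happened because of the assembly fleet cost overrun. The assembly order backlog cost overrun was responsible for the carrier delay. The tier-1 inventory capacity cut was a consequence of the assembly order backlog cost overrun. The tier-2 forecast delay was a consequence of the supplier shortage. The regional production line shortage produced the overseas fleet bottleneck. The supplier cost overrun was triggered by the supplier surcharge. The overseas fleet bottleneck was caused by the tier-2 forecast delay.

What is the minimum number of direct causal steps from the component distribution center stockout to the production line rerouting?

6

Shortest chain: the component distribution center stockout → the assembly forecast cancellation → the supplier shortage → the tier-2 forecast delay → the overseas fleet bottleneck → the assembly fleet cost overrun → the production line rerouting.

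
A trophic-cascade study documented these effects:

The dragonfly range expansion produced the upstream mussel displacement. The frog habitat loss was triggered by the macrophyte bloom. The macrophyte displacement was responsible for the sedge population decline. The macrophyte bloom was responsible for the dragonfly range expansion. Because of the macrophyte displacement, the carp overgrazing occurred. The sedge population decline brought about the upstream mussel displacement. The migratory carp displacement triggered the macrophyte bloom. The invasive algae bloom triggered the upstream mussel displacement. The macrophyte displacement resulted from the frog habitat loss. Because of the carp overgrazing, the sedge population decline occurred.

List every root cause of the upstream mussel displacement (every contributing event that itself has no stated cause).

Tracing upstream from the upstream mussel displacement: the upstream mussel displacement ← the dragonfly range expansion ← the macrophyte bloom ← the migratory carp displacement.
A separate upstream branch: the upstream mussel displacement ← the invasive algae bloom.
Each of those chain origins has no stated cause.

the invasive algae bloom, the migratory carp displacement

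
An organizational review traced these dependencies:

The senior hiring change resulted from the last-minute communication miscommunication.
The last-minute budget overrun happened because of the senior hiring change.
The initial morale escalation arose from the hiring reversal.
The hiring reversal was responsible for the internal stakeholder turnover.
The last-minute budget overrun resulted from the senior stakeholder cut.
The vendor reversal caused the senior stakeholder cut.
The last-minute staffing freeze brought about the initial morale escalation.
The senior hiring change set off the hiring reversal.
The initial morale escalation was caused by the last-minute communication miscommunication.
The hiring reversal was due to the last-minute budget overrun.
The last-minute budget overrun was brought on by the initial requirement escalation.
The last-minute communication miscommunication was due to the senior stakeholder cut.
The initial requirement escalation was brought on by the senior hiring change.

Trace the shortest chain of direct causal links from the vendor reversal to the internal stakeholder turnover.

the vendor reversal → the senior stakeholder cut
the senior stakeholder cut → the last-minute budget overrun
the last-minute budget overrun → the hiring reversal
the hiring reversal → the internal stakeholder turnover
Length: 4 steps.

the vendor reversal → the senior stakeholder cut → the last-minute budget overrun → the hiring reversal → the internal stakeholder turnover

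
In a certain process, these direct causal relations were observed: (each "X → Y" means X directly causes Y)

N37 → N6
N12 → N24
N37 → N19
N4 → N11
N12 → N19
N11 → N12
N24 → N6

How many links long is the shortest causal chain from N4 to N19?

3

Shortest chain: N4 → N11 → N12 → N19.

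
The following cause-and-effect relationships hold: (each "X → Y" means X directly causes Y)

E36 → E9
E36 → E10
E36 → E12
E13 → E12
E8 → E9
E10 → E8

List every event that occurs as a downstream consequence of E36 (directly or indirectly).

E10, E12, E8, E9

Direct effects: E10, E12, E9.
2 steps out: E8.
Not reachable from it: E13.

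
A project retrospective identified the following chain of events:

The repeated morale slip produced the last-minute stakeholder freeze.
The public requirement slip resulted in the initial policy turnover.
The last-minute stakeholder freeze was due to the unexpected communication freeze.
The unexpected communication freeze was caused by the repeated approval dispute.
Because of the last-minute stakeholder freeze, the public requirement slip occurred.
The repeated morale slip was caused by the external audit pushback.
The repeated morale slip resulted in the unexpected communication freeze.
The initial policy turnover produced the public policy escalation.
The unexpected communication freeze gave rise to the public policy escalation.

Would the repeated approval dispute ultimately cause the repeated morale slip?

No

The repeated approval dispute leads to the unexpected communication freeze, the last-minute stakeholder freeze, the public requirement slip, the initial policy turnover, the public policy escalation; the repeated morale slip is not among them.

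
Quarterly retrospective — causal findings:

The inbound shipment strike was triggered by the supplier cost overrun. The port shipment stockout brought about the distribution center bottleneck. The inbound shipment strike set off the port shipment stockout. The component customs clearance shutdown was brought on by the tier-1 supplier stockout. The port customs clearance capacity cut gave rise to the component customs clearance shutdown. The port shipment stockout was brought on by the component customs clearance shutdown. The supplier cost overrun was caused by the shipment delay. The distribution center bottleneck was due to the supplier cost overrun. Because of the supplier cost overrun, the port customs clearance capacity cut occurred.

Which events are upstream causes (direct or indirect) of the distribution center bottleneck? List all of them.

Immediate causes of the distribution center bottleneck: the supplier cost overrun, the port shipment stockout.
Further upstream: the shipment delay, the port customs clearance capacity cut, the component customs clearance shutdown, the inbound shipment strike, the tier-1 supplier stockout.

the component customs clearance shutdown, the inbound shipment strike, the port customs clearance capacity cut, the port shipment stockout, the shipment delay, the supplier cost overrun, the tier-1 supplier stockout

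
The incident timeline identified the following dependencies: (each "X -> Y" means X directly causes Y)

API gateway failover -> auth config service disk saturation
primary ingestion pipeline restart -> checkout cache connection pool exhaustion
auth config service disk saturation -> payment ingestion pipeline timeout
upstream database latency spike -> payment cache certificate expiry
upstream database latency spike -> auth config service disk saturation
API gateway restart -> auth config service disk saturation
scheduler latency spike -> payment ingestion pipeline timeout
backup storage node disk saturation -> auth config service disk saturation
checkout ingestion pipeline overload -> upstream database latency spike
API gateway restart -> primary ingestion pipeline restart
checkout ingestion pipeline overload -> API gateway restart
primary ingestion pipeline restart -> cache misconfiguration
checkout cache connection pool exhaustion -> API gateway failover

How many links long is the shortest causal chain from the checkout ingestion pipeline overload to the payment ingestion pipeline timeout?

3

Shortest chain: the checkout ingestion pipeline overload → the API gateway restart → the auth config service disk saturation → the payment ingestion pipeline timeout.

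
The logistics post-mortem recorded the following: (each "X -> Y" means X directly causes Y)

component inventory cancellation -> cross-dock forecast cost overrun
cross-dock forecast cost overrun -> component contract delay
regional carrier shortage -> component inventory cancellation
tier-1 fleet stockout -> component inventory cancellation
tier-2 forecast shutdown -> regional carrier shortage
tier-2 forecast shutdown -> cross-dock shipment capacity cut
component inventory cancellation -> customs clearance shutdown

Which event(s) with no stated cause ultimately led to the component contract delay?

Tracing upstream from the component contract delay: the component contract delay ← the cross-dock forecast cost overrun ← the component inventory cancellation ← the regional carrier shortage ← the tier-2 forecast shutdown.
A separate upstream branch: the component contract delay ← the cross-dock forecast cost overrun ← the component inventory cancellation ← the tier-1 fleet stockout.
Each of those chain origins has no stated cause.

the tier-1 fleet stockout, the tier-2 forecast shutdown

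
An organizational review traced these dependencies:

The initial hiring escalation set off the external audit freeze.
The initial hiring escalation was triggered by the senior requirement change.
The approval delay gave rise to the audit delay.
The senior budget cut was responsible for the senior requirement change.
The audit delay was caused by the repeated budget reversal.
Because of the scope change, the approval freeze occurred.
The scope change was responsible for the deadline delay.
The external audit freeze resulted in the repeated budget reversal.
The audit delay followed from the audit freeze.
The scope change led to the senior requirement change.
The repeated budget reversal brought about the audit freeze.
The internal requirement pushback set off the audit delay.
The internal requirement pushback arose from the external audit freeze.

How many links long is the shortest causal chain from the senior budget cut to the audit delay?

5

Shortest chain: the senior budget cut → the senior requirement change → the initial hiring escalation → the external audit freeze → the internal requirement pushback → the audit delay.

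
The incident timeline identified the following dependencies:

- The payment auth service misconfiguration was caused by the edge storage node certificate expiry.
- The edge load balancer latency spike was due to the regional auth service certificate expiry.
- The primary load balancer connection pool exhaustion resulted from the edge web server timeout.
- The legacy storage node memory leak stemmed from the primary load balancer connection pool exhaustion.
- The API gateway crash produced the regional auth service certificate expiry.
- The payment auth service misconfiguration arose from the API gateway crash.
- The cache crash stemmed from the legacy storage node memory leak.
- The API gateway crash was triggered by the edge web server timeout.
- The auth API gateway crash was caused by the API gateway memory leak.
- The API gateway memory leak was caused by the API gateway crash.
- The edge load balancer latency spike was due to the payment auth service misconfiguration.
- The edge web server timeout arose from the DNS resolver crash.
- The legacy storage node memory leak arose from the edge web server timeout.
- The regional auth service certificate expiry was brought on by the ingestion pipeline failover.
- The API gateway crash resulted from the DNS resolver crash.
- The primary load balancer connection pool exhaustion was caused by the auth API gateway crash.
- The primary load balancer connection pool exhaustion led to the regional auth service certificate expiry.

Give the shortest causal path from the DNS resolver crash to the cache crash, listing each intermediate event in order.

the DNS resolver crash → the edge web server timeout
the edge web server timeout → the legacy storage node memory leak
the legacy storage node memory leak → the cache crash
Length: 3 steps.

the DNS resolver crash → the edge web server timeout → the legacy storage node memory leak → the cache crash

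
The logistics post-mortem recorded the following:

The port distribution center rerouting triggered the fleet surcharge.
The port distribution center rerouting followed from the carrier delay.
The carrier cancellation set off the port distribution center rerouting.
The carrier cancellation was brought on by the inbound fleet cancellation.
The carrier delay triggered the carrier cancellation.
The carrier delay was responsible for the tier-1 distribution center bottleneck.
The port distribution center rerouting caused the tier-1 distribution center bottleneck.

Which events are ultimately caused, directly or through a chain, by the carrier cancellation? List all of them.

Direct effects: the port distribution center rerouting.
2 steps out: the fleet surcharge, the tier-1 distribution center bottleneck.
Not reachable from it: the carrier delay, the inbound fleet cancellation.

the fleet surcharge, the port distribution center rerouting, the tier-1 distribution center bottleneck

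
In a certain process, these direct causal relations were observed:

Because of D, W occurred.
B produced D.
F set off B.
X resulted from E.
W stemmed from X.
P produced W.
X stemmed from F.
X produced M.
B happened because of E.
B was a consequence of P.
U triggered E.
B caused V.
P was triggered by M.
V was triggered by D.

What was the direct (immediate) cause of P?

Upstream contributors include U, E, F, X, but only M feeds directly into P.

M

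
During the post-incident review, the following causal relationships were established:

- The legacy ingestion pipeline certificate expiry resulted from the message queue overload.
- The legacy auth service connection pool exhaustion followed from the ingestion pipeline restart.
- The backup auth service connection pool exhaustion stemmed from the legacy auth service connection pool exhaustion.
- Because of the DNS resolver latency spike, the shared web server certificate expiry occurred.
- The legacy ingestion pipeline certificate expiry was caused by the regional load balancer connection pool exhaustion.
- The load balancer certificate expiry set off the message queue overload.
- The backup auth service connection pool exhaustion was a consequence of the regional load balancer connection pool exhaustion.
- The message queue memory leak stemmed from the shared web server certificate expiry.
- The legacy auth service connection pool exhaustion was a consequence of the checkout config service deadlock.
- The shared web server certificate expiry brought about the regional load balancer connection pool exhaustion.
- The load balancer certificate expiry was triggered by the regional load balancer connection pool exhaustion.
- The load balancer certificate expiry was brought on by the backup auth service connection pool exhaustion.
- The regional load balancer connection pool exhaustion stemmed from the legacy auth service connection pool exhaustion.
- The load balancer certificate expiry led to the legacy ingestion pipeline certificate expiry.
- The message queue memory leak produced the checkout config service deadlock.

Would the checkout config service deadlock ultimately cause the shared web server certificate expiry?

No

The checkout config service deadlock leads to the legacy auth service connection pool exhaustion, the regional load balancer connection pool exhaustion, the backup auth service connection pool exhaustion, the load balancer certificate expiry, the message queue overload, the legacy ingestion pipeline certificate expiry; the shared web server certificate expiry is not among them.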